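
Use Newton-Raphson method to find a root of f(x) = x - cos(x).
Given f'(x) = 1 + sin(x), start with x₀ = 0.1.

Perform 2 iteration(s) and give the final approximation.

f(x) = x - cos(x)
f'(x) = 1 + sin(x)
x₀ = 0.1

Newton-Raphson formula: x_{n+1} = x_n - f(x_n)/f'(x_n)

Iteration 1:
  f(0.100000) = -0.895004
  f'(0.100000) = 1.099833
  x_1 = 0.100000 - (-0.895004)/1.099833 = 0.913763
Iteration 2:
  f(0.913763) = 0.302993
  f'(0.913763) = 1.791808
  x_2 = 0.913763 - 0.302993/1.791808 = 0.744664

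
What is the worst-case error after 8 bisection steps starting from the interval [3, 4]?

Bisection error bound: |error| ≤ (b-a)/2^n
|error| ≤ (4 - 3)/2^8 = 1/2^8
|error| ≤ 0.0039062500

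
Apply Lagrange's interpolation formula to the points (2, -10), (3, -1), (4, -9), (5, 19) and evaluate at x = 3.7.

Lagrange interpolation formula:
P(x) = Σ yᵢ × Lᵢ(x)
where Lᵢ(x) = Π_{j≠i} (x - xⱼ)/(xᵢ - xⱼ)

L_0(3.7) = (3.7 - 3)/(2 - 3) × (3.7 - 4)/(2 - 4) × (3.7 - 5)/(2 - 5) = -0.045500
L_1(3.7) = (3.7 - 2)/(3 - 2) × (3.7 - 4)/(3 - 4) × (3.7 - 5)/(3 - 5) = 0.331500
L_2(3.7) = (3.7 - 2)/(4 - 2) × (3.7 - 3)/(4 - 3) × (3.7 - 5)/(4 - 5) = 0.773500
L_3(3.7) = (3.7 - 2)/(5 - 2) × (3.7 - 3)/(5 - 3) × (3.7 - 4)/(5 - 4) = -0.059500

P(3.7) = (-10)×L_0(3.7) + (-1)×L_1(3.7) + (-9)×L_2(3.7) + 19×L_3(3.7)
P(3.7) = -7.968500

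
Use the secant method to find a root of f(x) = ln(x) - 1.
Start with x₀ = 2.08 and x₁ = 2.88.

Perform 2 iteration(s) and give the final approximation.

f(x) = ln(x) - 1
x₀ = 2.08, x₁ = 2.88

Secant formula: x_{n+1} = x_n - f(x_n)(x_n - x_{n-1})/(f(x_n) - f(x_{n-1}))

Iteration 1:
  f(2.080000) = -0.267632
  f(2.880000) = 0.057790
  x_2 = 2.880000 - 0.057790×(2.880000 - 2.080000)/(0.057790 - (-0.267632))
       = 2.737932
Iteration 2:
  f(2.880000) = 0.057790
  f(2.737932) = 0.007203
  x_3 = 2.737932 - 0.007203×(2.737932 - 2.880000)/(0.007203 - 0.057790)
       = 2.717704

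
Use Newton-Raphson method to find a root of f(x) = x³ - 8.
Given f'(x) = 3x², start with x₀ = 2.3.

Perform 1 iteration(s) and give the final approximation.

f(x) = x³ - 8
f'(x) = 3x²
x₀ = 2.3

Newton-Raphson formula: x_{n+1} = x_n - f(x_n)/f'(x_n)

Iteration 1:
  f(2.300000) = 4.167000
  f'(2.300000) = 15.870000
  x_1 = 2.300000 - 4.167000/15.870000 = 2.037429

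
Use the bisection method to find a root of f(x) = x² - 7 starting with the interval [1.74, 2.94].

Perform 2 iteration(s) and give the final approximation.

f(x) = x² - 7
Initial interval: [1.74, 2.94]

Iteration 1:
  c_1 = (1.740000 + 2.940000)/2 = 2.340000
  f(c_1) = f(2.340000) = -1.524400
  f(a) × f(c) ≥ 0, new interval: [2.340000, 2.940000]
Iteration 2:
  c_2 = (2.340000 + 2.940000)/2 = 2.640000
  f(c_2) = f(2.640000) = -0.030400
  f(a) × f(c) ≥ 0, new interval: [2.640000, 2.940000]

After 2 iteration(s), the approximation is c_2 = 2.640000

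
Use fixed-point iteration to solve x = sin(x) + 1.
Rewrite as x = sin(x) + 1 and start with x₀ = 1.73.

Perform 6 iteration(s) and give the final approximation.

Equation: x = sin(x) + 1
Fixed-point form: x = sin(x) + 1
x₀ = 1.73

x_1 = g(1.730000) = 1.987354
x_2 = g(1.987354) = 1.914487
x_3 = g(1.914487) = 1.941517
x_4 = g(1.941517) = 1.932066
x_5 = g(1.932066) = 1.935449
x_6 = g(1.935449) = 1.934248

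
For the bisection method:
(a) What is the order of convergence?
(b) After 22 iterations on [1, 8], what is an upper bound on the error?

(a) Bisection has linear (order 1) convergence; the error is halved each step.

(b) Error bound = (b-a)/2^n = (8 - 1)/2^{22}
    = 7/2^{22}

(a) 1 (linear); (b) error ≤ 1.67e-06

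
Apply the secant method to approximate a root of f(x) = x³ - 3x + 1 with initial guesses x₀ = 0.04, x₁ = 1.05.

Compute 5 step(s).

f(x) = x³ - 3x + 1
x₀ = 0.04, x₁ = 1.05

Secant formula: x_{n+1} = x_n - f(x_n)(x_n - x_{n-1})/(f(x_n) - f(x_{n-1}))

Iteration 1:
  f(0.040000) = 0.880064
  f(1.050000) = -0.992375
  x_2 = 1.050000 - (-0.992375)×(1.050000 - 0.040000)/(-0.992375 - 0.880064)
       = 0.514710
Iteration 2:
  f(1.050000) = -0.992375
  f(0.514710) = -0.407769
  x_3 = 0.514710 - (-0.407769)×(0.514710 - 1.050000)/(-0.407769 - (-0.992375))
       = 0.141339
Iteration 3:
  f(0.514710) = -0.407769
  f(0.141339) = 0.578806
  x_4 = 0.141339 - 0.578806×(0.141339 - 0.514710)/(0.578806 - (-0.407769))
       = 0.360389
Iteration 4:
  f(0.141339) = 0.578806
  f(0.360389) = -0.034360
  x_5 = 0.360389 - (-0.034360)×(0.360389 - 0.141339)/(-0.034360 - 0.578806)
       = 0.348114
Iteration 5:
  f(0.360389) = -0.034360
  f(0.348114) = -0.002157
  x_6 = 0.348114 - (-0.002157)×(0.348114 - 0.360389)/(-0.002157 - (-0.034360))
       = 0.347292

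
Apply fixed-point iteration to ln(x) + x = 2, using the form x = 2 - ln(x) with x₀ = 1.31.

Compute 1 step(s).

Equation: ln(x) + x = 2
Fixed-point form: x = 2 - ln(x)
x₀ = 1.31

x_1 = g(1.310000) = 1.729973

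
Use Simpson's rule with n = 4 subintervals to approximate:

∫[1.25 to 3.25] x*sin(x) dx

f(x) = x*sin(x)
a = 1.25, b = 3.25, n = 4
h = (b - a)/n = 0.500000

Simpson's rule: (h/3)[f(x₀) + 4f(x₁) + 2f(x₂) + ... + f(xₙ)]

x_0 = 1.2500, f(x_0) = 1.186231, coefficient = 1
x_1 = 1.7500, f(x_1) = 1.721975, coefficient = 4
x_2 = 2.2500, f(x_2) = 1.750665, coefficient = 2
x_3 = 2.7500, f(x_3) = 1.049568, coefficient = 4
x_4 = 3.2500, f(x_4) = -0.351634, coefficient = 1

I ≈ (0.500000/3) × 15.422099 = 2.570350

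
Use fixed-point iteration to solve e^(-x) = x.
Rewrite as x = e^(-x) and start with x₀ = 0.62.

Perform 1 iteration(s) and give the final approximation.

Equation: e^(-x) = x
Fixed-point form: x = e^(-x)
x₀ = 0.62

x_1 = g(0.620000) = 0.537944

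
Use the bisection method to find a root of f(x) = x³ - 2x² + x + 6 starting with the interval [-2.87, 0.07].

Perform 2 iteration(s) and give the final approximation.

f(x) = x³ - 2x² + x + 6
Initial interval: [-2.87, 0.07]

Iteration 1:
  c_1 = (-2.870000 + 0.070000)/2 = -1.400000
  f(c_1) = f(-1.400000) = -2.064000
  f(a) × f(c) ≥ 0, new interval: [-1.400000, 0.070000]
Iteration 2:
  c_2 = (-1.400000 + 0.070000)/2 = -0.665000
  f(c_2) = f(-0.665000) = 4.156470
  f(a) × f(c) < 0, new interval: [-1.400000, -0.665000]

After 2 iteration(s), the approximation is c_2 = -0.665000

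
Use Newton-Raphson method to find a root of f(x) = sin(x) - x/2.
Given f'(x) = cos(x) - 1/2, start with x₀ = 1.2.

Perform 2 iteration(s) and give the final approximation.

f(x) = sin(x) - x/2
f'(x) = cos(x) - 1/2
x₀ = 1.2

Newton-Raphson formula: x_{n+1} = x_n - f(x_n)/f'(x_n)

Iteration 1:
  f(1.200000) = 0.332039
  f'(1.200000) = -0.137642
  x_1 = 1.200000 - 0.332039/(-0.137642) = 3.612334
Iteration 2:
  f(3.612334) = -2.259714
  f'(3.612334) = -1.391232
  x_2 = 3.612334 - (-2.259714)/(-1.391232) = 1.988080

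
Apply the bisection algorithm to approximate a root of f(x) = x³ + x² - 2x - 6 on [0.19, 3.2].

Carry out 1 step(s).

f(x) = x³ + x² - 2x - 6
Initial interval: [0.19, 3.2]

Iteration 1:
  c_1 = (0.190000 + 3.200000)/2 = 1.695000
  f(c_1) = f(1.695000) = -1.647198
  f(a) × f(c) ≥ 0, new interval: [1.695000, 3.200000]

After 1 iteration(s), the approximation is c_1 = 1.695000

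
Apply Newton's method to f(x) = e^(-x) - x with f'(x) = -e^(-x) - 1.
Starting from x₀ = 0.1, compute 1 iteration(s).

f(x) = e^(-x) - x
f'(x) = -e^(-x) - 1
x₀ = 0.1

Newton-Raphson formula: x_{n+1} = x_n - f(x_n)/f'(x_n)

Iteration 1:
  f(0.100000) = 0.804837
  f'(0.100000) = -1.904837
  x_1 = 0.100000 - 0.804837/(-1.904837) = 0.522523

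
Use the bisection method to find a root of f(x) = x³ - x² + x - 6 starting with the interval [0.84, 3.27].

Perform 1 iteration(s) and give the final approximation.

f(x) = x³ - x² + x - 6
Initial interval: [0.84, 3.27]

Iteration 1:
  c_1 = (0.840000 + 3.270000)/2 = 2.055000
  f(c_1) = f(2.055000) = 0.510291
  f(a) × f(c) < 0, new interval: [0.840000, 2.055000]

After 1 iteration(s), the approximation is c_1 = 2.055000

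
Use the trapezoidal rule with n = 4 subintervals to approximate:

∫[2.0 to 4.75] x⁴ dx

f(x) = x⁴
a = 2.0, b = 4.75, n = 4
h = (b - a)/n = 0.687500

Trapezoidal rule: (h/2)[f(x₀) + 2f(x₁) + 2f(x₂) + ... + f(xₙ)]

x_0 = 2.0000, f(x_0) = 16.000000, coefficient = 1
x_1 = 2.6875, f(x_1) = 52.166763, coefficient = 2
x_2 = 3.3750, f(x_2) = 129.746338, coefficient = 2
x_3 = 4.0625, f(x_3) = 272.378922, coefficient = 2
x_4 = 4.7500, f(x_4) = 509.066406, coefficient = 1

I ≈ (0.687500/2) × 1433.650452 = 492.817343
Exact value: 477.213086
Error: 15.604257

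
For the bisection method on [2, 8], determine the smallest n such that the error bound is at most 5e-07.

We need (b-a)/2^n ≤ 5e-07
(8 - 2)/2^n ≤ 5e-07
6/2^n ≤ 5e-07
2^n ≥ 12000000
n ≥ log₂(12000000) = 23.52
n ≥ 24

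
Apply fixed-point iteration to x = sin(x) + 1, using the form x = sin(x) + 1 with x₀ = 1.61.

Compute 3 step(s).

Equation: x = sin(x) + 1
Fixed-point form: x = sin(x) + 1
x₀ = 1.61

x_1 = g(1.610000) = 1.999232
x_2 = g(1.999232) = 1.909617
x_3 = g(1.909617) = 1.943147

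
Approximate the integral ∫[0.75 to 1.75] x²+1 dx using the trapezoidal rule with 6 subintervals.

f(x) = x²+1
a = 0.75, b = 1.75, n = 6
h = (b - a)/n = 0.166667

Trapezoidal rule: (h/2)[f(x₀) + 2f(x₁) + 2f(x₂) + ... + f(xₙ)]

x_0 = 0.7500, f(x_0) = 1.562500, coefficient = 1
x_1 = 0.9167, f(x_1) = 1.840278, coefficient = 2
x_2 = 1.0833, f(x_2) = 2.173611, coefficient = 2
x_3 = 1.2500, f(x_3) = 2.562500, coefficient = 2
x_4 = 1.4167, f(x_4) = 3.006944, coefficient = 2
x_5 = 1.5833, f(x_5) = 3.506944, coefficient = 2
x_6 = 1.7500, f(x_6) = 4.062500, coefficient = 1

I ≈ (0.166667/2) × 31.805556 = 2.650463
Exact value: 2.645833
Error: 0.004630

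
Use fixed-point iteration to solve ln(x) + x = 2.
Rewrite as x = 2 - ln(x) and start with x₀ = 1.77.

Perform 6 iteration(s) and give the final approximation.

Equation: ln(x) + x = 2
Fixed-point form: x = 2 - ln(x)
x₀ = 1.77

x_1 = g(1.770000) = 1.429020
x_2 = g(1.429020) = 1.643011
x_3 = g(1.643011) = 1.503470
x_4 = g(1.503470) = 1.592224
x_5 = g(1.592224) = 1.534868
x_6 = g(1.534868) = 1.571556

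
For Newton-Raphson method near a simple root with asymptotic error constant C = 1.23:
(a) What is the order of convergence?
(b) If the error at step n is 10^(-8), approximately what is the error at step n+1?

(a) Newton-Raphson has quadratic (order 2) convergence near simple roots.
    This means |e_{n+1}| ≈ C|e_n|².

(b) With |e_n| = 10^(-8) and C = 1.23:
    |e_{n+1}| ≈ 1.23 × (10^(-8))² = 1.23 × 10^(-16)

(a) 2 (quadratic); (b) |e_{n+1}| ≈ 1.230e-16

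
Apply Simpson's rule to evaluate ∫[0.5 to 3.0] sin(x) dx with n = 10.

f(x) = sin(x)
a = 0.5, b = 3.0, n = 10
h = (b - a)/n = 0.250000

Simpson's rule: (h/3)[f(x₀) + 4f(x₁) + 2f(x₂) + ... + f(xₙ)]

x_0 = 0.5000, f(x_0) = 0.479426, coefficient = 1
x_1 = 0.7500, f(x_1) = 0.681639, coefficient = 4
x_2 = 1.0000, f(x_2) = 0.841471, coefficient = 2
x_3 = 1.2500, f(x_3) = 0.948985, coefficient = 4
x_4 = 1.5000, f(x_4) = 0.997495, coefficient = 2
x_5 = 1.7500, f(x_5) = 0.983986, coefficient = 4
x_6 = 2.0000, f(x_6) = 0.909297, coefficient = 2
x_7 = 2.2500, f(x_7) = 0.778073, coefficient = 4
x_8 = 2.5000, f(x_8) = 0.598472, coefficient = 2
x_9 = 2.7500, f(x_9) = 0.381661, coefficient = 4
x_10 = 3.0000, f(x_10) = 0.141120, coefficient = 1

I ≈ (0.250000/3) × 22.411391 = 1.867616
Exact value: 1.867575
Error: 0.000041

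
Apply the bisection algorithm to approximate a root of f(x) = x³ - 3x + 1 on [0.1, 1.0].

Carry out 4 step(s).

f(x) = x³ - 3x + 1
Initial interval: [0.1, 1.0]

Iteration 1:
  c_1 = (0.100000 + 1.000000)/2 = 0.550000
  f(c_1) = f(0.550000) = -0.483625
  f(a) × f(c) < 0, new interval: [0.100000, 0.550000]
Iteration 2:
  c_2 = (0.100000 + 0.550000)/2 = 0.325000
  f(c_2) = f(0.325000) = 0.059328
  f(a) × f(c) ≥ 0, new interval: [0.325000, 0.550000]
Iteration 3:
  c_3 = (0.325000 + 0.550000)/2 = 0.437500
  f(c_3) = f(0.437500) = -0.228760
  f(a) × f(c) < 0, new interval: [0.325000, 0.437500]
Iteration 4:
  c_4 = (0.325000 + 0.437500)/2 = 0.381250
  f(c_4) = f(0.381250) = -0.088335
  f(a) × f(c) < 0, new interval: [0.325000, 0.381250]

After 4 iteration(s), the approximation is c_4 = 0.381250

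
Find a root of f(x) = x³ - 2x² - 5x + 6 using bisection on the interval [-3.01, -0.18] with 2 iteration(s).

f(x) = x³ - 2x² - 5x + 6
Initial interval: [-3.01, -0.18]

Iteration 1:
  c_1 = (-3.010000 + (-0.180000))/2 = -1.595000
  f(c_1) = f(-1.595000) = 4.829230
  f(a) × f(c) < 0, new interval: [-3.010000, -1.595000]
Iteration 2:
  c_2 = (-3.010000 + (-1.595000))/2 = -2.302500
  f(c_2) = f(-2.302500) = -5.297231
  f(a) × f(c) ≥ 0, new interval: [-2.302500, -1.595000]

After 2 iteration(s), the approximation is c_2 = -2.302500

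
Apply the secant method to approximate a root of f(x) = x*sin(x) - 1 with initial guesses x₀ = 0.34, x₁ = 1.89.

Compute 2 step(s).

f(x) = x*sin(x) - 1
x₀ = 0.34, x₁ = 1.89

Secant formula: x_{n+1} = x_n - f(x_n)(x_n - x_{n-1})/(f(x_n) - f(x_{n-1}))

Iteration 1:
  f(0.340000) = -0.886614
  f(1.890000) = 0.794528
  x_2 = 1.890000 - 0.794528×(1.890000 - 0.340000)/(0.794528 - (-0.886614))
       = 1.157452
Iteration 2:
  f(1.890000) = 0.794528
  f(1.157452) = 0.059974
  x_3 = 1.157452 - 0.059974×(1.157452 - 1.890000)/(0.059974 - 0.794528)
       = 1.097641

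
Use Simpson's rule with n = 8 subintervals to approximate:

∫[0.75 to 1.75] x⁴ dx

f(x) = x⁴
a = 0.75, b = 1.75, n = 8
h = (b - a)/n = 0.125000

Simpson's rule: (h/3)[f(x₀) + 4f(x₁) + 2f(x₂) + ... + f(xₙ)]

x_0 = 0.7500, f(x_0) = 0.316406, coefficient = 1
x_1 = 0.8750, f(x_1) = 0.586182, coefficient = 4
x_2 = 1.0000, f(x_2) = 1.000000, coefficient = 2
x_3 = 1.1250, f(x_3) = 1.601807, coefficient = 4
x_4 = 1.2500, f(x_4) = 2.441406, coefficient = 2
x_5 = 1.3750, f(x_5) = 3.574463, coefficient = 4
x_6 = 1.5000, f(x_6) = 5.062500, coefficient = 2
x_7 = 1.6250, f(x_7) = 6.972900, coefficient = 4
x_8 = 1.7500, f(x_8) = 9.378906, coefficient = 1

I ≈ (0.125000/3) × 77.644531 = 3.235189
Exact value: 3.235156
Error: 0.000033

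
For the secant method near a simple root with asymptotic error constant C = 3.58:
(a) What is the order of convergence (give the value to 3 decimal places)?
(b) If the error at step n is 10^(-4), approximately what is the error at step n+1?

(a) Secant method has superlinear convergence with order φ = (1+√5)/2 ≈ 1.618.
    This means |e_{n+1}| ≈ C|e_n|^1.618.

(b) With |e_n| = 10^(-4) and C = 3.58:
    |e_{n+1}| ≈ 3.58 × (10^(-4))^1.618 = 3.58 × 10^(-6.47)

(a) ≈ 1.618 (golden ratio); (b) |e_{n+1}| ≈ 1.207e-06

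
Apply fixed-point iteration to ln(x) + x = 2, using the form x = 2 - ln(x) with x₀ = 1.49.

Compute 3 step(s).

Equation: ln(x) + x = 2
Fixed-point form: x = 2 - ln(x)
x₀ = 1.49

x_1 = g(1.490000) = 1.601224
x_2 = g(1.601224) = 1.529232
x_3 = g(1.529232) = 1.575235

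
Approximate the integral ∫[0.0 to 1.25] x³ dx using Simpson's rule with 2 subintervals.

f(x) = x³
a = 0.0, b = 1.25, n = 2
h = (b - a)/n = 0.625000

Simpson's rule: (h/3)[f(x₀) + 4f(x₁) + 2f(x₂) + ... + f(xₙ)]

x_0 = 0.0000, f(x_0) = 0.000000, coefficient = 1
x_1 = 0.6250, f(x_1) = 0.244141, coefficient = 4
x_2 = 1.2500, f(x_2) = 1.953125, coefficient = 1

I ≈ (0.625000/3) × 2.929688 = 0.610352
Exact value: 0.610352
Error: 0.000000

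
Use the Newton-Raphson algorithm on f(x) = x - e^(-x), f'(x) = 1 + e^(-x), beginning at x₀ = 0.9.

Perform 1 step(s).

f(x) = x - e^(-x)
f'(x) = 1 + e^(-x)
x₀ = 0.9

Newton-Raphson formula: x_{n+1} = x_n - f(x_n)/f'(x_n)

Iteration 1:
  f(0.900000) = 0.493430
  f'(0.900000) = 1.406570
  x_1 = 0.900000 - 0.493430/1.406570 = 0.549196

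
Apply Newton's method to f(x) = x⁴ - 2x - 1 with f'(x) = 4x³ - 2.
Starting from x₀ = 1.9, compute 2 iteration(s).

f(x) = x⁴ - 2x - 1
f'(x) = 4x³ - 2
x₀ = 1.9

Newton-Raphson formula: x_{n+1} = x_n - f(x_n)/f'(x_n)

Iteration 1:
  f(1.900000) = 8.232100
  f'(1.900000) = 25.436000
  x_1 = 1.900000 - 8.232100/25.436000 = 1.576360
Iteration 2:
  f(1.576360) = 2.022066
  f'(1.576360) = 13.668465
  x_2 = 1.576360 - 2.022066/13.668465 = 1.428424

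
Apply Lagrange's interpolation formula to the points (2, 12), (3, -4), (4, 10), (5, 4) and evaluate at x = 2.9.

Lagrange interpolation formula:
P(x) = Σ yᵢ × Lᵢ(x)
where Lᵢ(x) = Π_{j≠i} (x - xⱼ)/(xᵢ - xⱼ)

L_0(2.9) = (2.9 - 3)/(2 - 3) × (2.9 - 4)/(2 - 4) × (2.9 - 5)/(2 - 5) = 0.038500
L_1(2.9) = (2.9 - 2)/(3 - 2) × (2.9 - 4)/(3 - 4) × (2.9 - 5)/(3 - 5) = 1.039500
L_2(2.9) = (2.9 - 2)/(4 - 2) × (2.9 - 3)/(4 - 3) × (2.9 - 5)/(4 - 5) = -0.094500
L_3(2.9) = (2.9 - 2)/(5 - 2) × (2.9 - 3)/(5 - 3) × (2.9 - 4)/(5 - 4) = 0.016500

P(2.9) = 12×L_0(2.9) + (-4)×L_1(2.9) + 10×L_2(2.9) + 4×L_3(2.9)
P(2.9) = -4.575000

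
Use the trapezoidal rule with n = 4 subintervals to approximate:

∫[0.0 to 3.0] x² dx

f(x) = x²
a = 0.0, b = 3.0, n = 4
h = (b - a)/n = 0.750000

Trapezoidal rule: (h/2)[f(x₀) + 2f(x₁) + 2f(x₂) + ... + f(xₙ)]

x_0 = 0.0000, f(x_0) = 0.000000, coefficient = 1
x_1 = 0.7500, f(x_1) = 0.562500, coefficient = 2
x_2 = 1.5000, f(x_2) = 2.250000, coefficient = 2
x_3 = 2.2500, f(x_3) = 5.062500, coefficient = 2
x_4 = 3.0000, f(x_4) = 9.000000, coefficient = 1

I ≈ (0.750000/2) × 24.750000 = 9.281250
Exact value: 9.000000
Error: 0.281250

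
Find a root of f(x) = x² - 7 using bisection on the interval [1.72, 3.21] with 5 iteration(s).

f(x) = x² - 7
Initial interval: [1.72, 3.21]

Iteration 1:
  c_1 = (1.720000 + 3.210000)/2 = 2.465000
  f(c_1) = f(2.465000) = -0.923775
  f(a) × f(c) ≥ 0, new interval: [2.465000, 3.210000]
Iteration 2:
  c_2 = (2.465000 + 3.210000)/2 = 2.837500
  f(c_2) = f(2.837500) = 1.051406
  f(a) × f(c) < 0, new interval: [2.465000, 2.837500]
Iteration 3:
  c_3 = (2.465000 + 2.837500)/2 = 2.651250
  f(c_3) = f(2.651250) = 0.029127
  f(a) × f(c) < 0, new interval: [2.465000, 2.651250]
Iteration 4:
  c_4 = (2.465000 + 2.651250)/2 = 2.558125
  f(c_4) = f(2.558125) = -0.455996
  f(a) × f(c) ≥ 0, new interval: [2.558125, 2.651250]
Iteration 5:
  c_5 = (2.558125 + 2.651250)/2 = 2.604687
  f(c_5) = f(2.604687) = -0.215603
  f(a) × f(c) ≥ 0, new interval: [2.604687, 2.651250]

After 5 iteration(s), the approximation is c_5 = 2.604687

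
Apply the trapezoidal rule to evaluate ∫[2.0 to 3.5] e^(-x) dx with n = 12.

f(x) = e^(-x)
a = 2.0, b = 3.5, n = 12
h = (b - a)/n = 0.125000

Trapezoidal rule: (h/2)[f(x₀) + 2f(x₁) + 2f(x₂) + ... + f(xₙ)]

x_0 = 2.0000, f(x_0) = 0.135335, coefficient = 1
x_1 = 2.1250, f(x_1) = 0.119433, coefficient = 2
x_2 = 2.2500, f(x_2) = 0.105399, coefficient = 2
x_3 = 2.3750, f(x_3) = 0.093014, coefficient = 2
x_4 = 2.5000, f(x_4) = 0.082085, coefficient = 2
x_5 = 2.6250, f(x_5) = 0.072440, coefficient = 2
x_6 = 2.7500, f(x_6) = 0.063928, coefficient = 2
x_7 = 2.8750, f(x_7) = 0.056416, coefficient = 2
x_8 = 3.0000, f(x_8) = 0.049787, coefficient = 2
x_9 = 3.1250, f(x_9) = 0.043937, coefficient = 2
x_10 = 3.2500, f(x_10) = 0.038774, coefficient = 2
x_11 = 3.3750, f(x_11) = 0.034218, coefficient = 2
x_12 = 3.5000, f(x_12) = 0.030197, coefficient = 1

I ≈ (0.125000/2) × 1.684396 = 0.105275
Exact value: 0.105138
Error: 0.000137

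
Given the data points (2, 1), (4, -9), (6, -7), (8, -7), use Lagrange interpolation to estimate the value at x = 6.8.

Lagrange interpolation formula:
P(x) = Σ yᵢ × Lᵢ(x)
where Lᵢ(x) = Π_{j≠i} (x - xⱼ)/(xᵢ - xⱼ)

L_0(6.8) = (6.8 - 4)/(2 - 4) × (6.8 - 6)/(2 - 6) × (6.8 - 8)/(2 - 8) = 0.056000
L_1(6.8) = (6.8 - 2)/(4 - 2) × (6.8 - 6)/(4 - 6) × (6.8 - 8)/(4 - 8) = -0.288000
L_2(6.8) = (6.8 - 2)/(6 - 2) × (6.8 - 4)/(6 - 4) × (6.8 - 8)/(6 - 8) = 1.008000
L_3(6.8) = (6.8 - 2)/(8 - 2) × (6.8 - 4)/(8 - 4) × (6.8 - 6)/(8 - 6) = 0.224000

P(6.8) = 1×L_0(6.8) + (-9)×L_1(6.8) + (-7)×L_2(6.8) + (-7)×L_3(6.8)
P(6.8) = -5.976000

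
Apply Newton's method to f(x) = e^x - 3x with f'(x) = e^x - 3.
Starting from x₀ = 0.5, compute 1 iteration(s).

f(x) = e^x - 3x
f'(x) = e^x - 3
x₀ = 0.5

Newton-Raphson formula: x_{n+1} = x_n - f(x_n)/f'(x_n)

Iteration 1:
  f(0.500000) = 0.148721
  f'(0.500000) = -1.351279
  x_1 = 0.500000 - 0.148721/(-1.351279) = 0.610060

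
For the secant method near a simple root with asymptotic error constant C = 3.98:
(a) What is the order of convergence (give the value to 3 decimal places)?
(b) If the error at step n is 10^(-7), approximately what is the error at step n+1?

(a) Secant method has superlinear convergence with order φ = (1+√5)/2 ≈ 1.618.
    This means |e_{n+1}| ≈ C|e_n|^1.618.

(b) With |e_n| = 10^(-7) and C = 3.98:
    |e_{n+1}| ≈ 3.98 × (10^(-7))^1.618 = 3.98 × 10^(-11.33)

(a) ≈ 1.618 (golden ratio); (b) |e_{n+1}| ≈ 1.878e-11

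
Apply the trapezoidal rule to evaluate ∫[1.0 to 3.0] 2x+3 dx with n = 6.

f(x) = 2x+3
a = 1.0, b = 3.0, n = 6
h = (b - a)/n = 0.333333

Trapezoidal rule: (h/2)[f(x₀) + 2f(x₁) + 2f(x₂) + ... + f(xₙ)]

x_0 = 1.0000, f(x_0) = 5.000000, coefficient = 1
x_1 = 1.3333, f(x_1) = 5.666667, coefficient = 2
x_2 = 1.6667, f(x_2) = 6.333333, coefficient = 2
x_3 = 2.0000, f(x_3) = 7.000000, coefficient = 2
x_4 = 2.3333, f(x_4) = 7.666667, coefficient = 2
x_5 = 2.6667, f(x_5) = 8.333333, coefficient = 2
x_6 = 3.0000, f(x_6) = 9.000000, coefficient = 1

I ≈ (0.333333/2) × 84.000000 = 14.000000
Exact value: 14.000000
Error: 0.000000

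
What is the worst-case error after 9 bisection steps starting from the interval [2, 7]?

Bisection error bound: |error| ≤ (b-a)/2^n
|error| ≤ (7 - 2)/2^9 = 5/2^9
|error| ≤ 0.0097656250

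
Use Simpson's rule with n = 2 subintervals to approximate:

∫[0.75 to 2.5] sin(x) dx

f(x) = sin(x)
a = 0.75, b = 2.5, n = 2
h = (b - a)/n = 0.875000

Simpson's rule: (h/3)[f(x₀) + 4f(x₁) + 2f(x₂) + ... + f(xₙ)]

x_0 = 0.7500, f(x_0) = 0.681639, coefficient = 1
x_1 = 1.6250, f(x_1) = 0.998531, coefficient = 4
x_2 = 2.5000, f(x_2) = 0.598472, coefficient = 1

I ≈ (0.875000/3) × 5.274236 = 1.538319
Exact value: 1.532832
Error: 0.005486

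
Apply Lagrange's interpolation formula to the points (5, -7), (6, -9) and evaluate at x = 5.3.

Lagrange interpolation formula:
P(x) = Σ yᵢ × Lᵢ(x)
where Lᵢ(x) = Π_{j≠i} (x - xⱼ)/(xᵢ - xⱼ)

L_0(5.3) = (5.3 - 6)/(5 - 6) = 0.700000
L_1(5.3) = (5.3 - 5)/(6 - 5) = 0.300000

P(5.3) = (-7)×L_0(5.3) + (-9)×L_1(5.3)
P(5.3) = -7.600000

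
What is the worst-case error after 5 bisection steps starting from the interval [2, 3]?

Bisection error bound: |error| ≤ (b-a)/2^n
|error| ≤ (3 - 2)/2^5 = 1/2^5
|error| ≤ 0.0312500000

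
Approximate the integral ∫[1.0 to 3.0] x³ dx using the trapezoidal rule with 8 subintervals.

f(x) = x³
a = 1.0, b = 3.0, n = 8
h = (b - a)/n = 0.250000

Trapezoidal rule: (h/2)[f(x₀) + 2f(x₁) + 2f(x₂) + ... + f(xₙ)]

x_0 = 1.0000, f(x_0) = 1.000000, coefficient = 1
x_1 = 1.2500, f(x_1) = 1.953125, coefficient = 2
x_2 = 1.5000, f(x_2) = 3.375000, coefficient = 2
x_3 = 1.7500, f(x_3) = 5.359375, coefficient = 2
x_4 = 2.0000, f(x_4) = 8.000000, coefficient = 2
x_5 = 2.2500, f(x_5) = 11.390625, coefficient = 2
x_6 = 2.5000, f(x_6) = 15.625000, coefficient = 2
x_7 = 2.7500, f(x_7) = 20.796875, coefficient = 2
x_8 = 3.0000, f(x_8) = 27.000000, coefficient = 1

I ≈ (0.250000/2) × 161.000000 = 20.125000
Exact value: 20.000000
Error: 0.125000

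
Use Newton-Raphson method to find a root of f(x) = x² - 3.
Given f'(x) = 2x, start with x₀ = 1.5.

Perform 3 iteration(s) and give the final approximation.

f(x) = x² - 3
f'(x) = 2x
x₀ = 1.5

Newton-Raphson formula: x_{n+1} = x_n - f(x_n)/f'(x_n)

Iteration 1:
  f(1.500000) = -0.750000
  f'(1.500000) = 3.000000
  x_1 = 1.500000 - (-0.750000)/3.000000 = 1.750000
Iteration 2:
  f(1.750000) = 0.062500
  f'(1.750000) = 3.500000
  x_2 = 1.750000 - 0.062500/3.500000 = 1.732143
Iteration 3:
  f(1.732143) = 0.000319
  f'(1.732143) = 3.464286
  x_3 = 1.732143 - 0.000319/3.464286 = 1.732051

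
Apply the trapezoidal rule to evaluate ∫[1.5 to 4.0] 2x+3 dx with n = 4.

f(x) = 2x+3
a = 1.5, b = 4.0, n = 4
h = (b - a)/n = 0.625000

Trapezoidal rule: (h/2)[f(x₀) + 2f(x₁) + 2f(x₂) + ... + f(xₙ)]

x_0 = 1.5000, f(x_0) = 6.000000, coefficient = 1
x_1 = 2.1250, f(x_1) = 7.250000, coefficient = 2
x_2 = 2.7500, f(x_2) = 8.500000, coefficient = 2
x_3 = 3.3750, f(x_3) = 9.750000, coefficient = 2
x_4 = 4.0000, f(x_4) = 11.000000, coefficient = 1

I ≈ (0.625000/2) × 68.000000 = 21.250000
Exact value: 21.250000
Error: 0.000000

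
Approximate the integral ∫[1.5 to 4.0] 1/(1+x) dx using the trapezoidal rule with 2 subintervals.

f(x) = 1/(1+x)
a = 1.5, b = 4.0, n = 2
h = (b - a)/n = 1.250000

Trapezoidal rule: (h/2)[f(x₀) + 2f(x₁) + 2f(x₂) + ... + f(xₙ)]

x_0 = 1.5000, f(x_0) = 0.400000, coefficient = 1
x_1 = 2.7500, f(x_1) = 0.266667, coefficient = 2
x_2 = 4.0000, f(x_2) = 0.200000, coefficient = 1

I ≈ (1.250000/2) × 1.133333 = 0.708333
Exact value: 0.693147
Error: 0.015186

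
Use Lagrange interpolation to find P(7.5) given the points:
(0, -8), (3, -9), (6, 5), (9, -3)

Lagrange interpolation formula:
P(x) = Σ yᵢ × Lᵢ(x)
where Lᵢ(x) = Π_{j≠i} (x - xⱼ)/(xᵢ - xⱼ)

L_0(7.5) = (7.5 - 3)/(0 - 3) × (7.5 - 6)/(0 - 6) × (7.5 - 9)/(0 - 9) = 0.062500
L_1(7.5) = (7.5 - 0)/(3 - 0) × (7.5 - 6)/(3 - 6) × (7.5 - 9)/(3 - 9) = -0.312500
L_2(7.5) = (7.5 - 0)/(6 - 0) × (7.5 - 3)/(6 - 3) × (7.5 - 9)/(6 - 9) = 0.937500
L_3(7.5) = (7.5 - 0)/(9 - 0) × (7.5 - 3)/(9 - 3) × (7.5 - 6)/(9 - 6) = 0.312500

P(7.5) = (-8)×L_0(7.5) + (-9)×L_1(7.5) + 5×L_2(7.5) + (-3)×L_3(7.5)
P(7.5) = 6.062500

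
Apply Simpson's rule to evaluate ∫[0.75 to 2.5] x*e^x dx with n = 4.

f(x) = x*e^x
a = 0.75, b = 2.5, n = 4
h = (b - a)/n = 0.437500

Simpson's rule: (h/3)[f(x₀) + 4f(x₁) + 2f(x₂) + ... + f(xₙ)]

x_0 = 0.7500, f(x_0) = 1.587750, coefficient = 1
x_1 = 1.1875, f(x_1) = 3.893663, coefficient = 4
x_2 = 1.6250, f(x_2) = 8.252431, coefficient = 2
x_3 = 2.0625, f(x_3) = 16.222819, coefficient = 4
x_4 = 2.5000, f(x_4) = 30.456235, coefficient = 1

I ≈ (0.437500/3) × 129.014774 = 18.814654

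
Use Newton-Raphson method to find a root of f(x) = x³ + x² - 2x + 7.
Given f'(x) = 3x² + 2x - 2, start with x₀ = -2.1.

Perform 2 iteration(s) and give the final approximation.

f(x) = x³ + x² - 2x + 7
f'(x) = 3x² + 2x - 2
x₀ = -2.1

Newton-Raphson formula: x_{n+1} = x_n - f(x_n)/f'(x_n)

Iteration 1:
  f(-2.100000) = 6.349000
  f'(-2.100000) = 7.030000
  x_1 = -2.100000 - 6.349000/7.030000 = -3.003129
Iteration 2:
  f(-3.003129) = -5.059538
  f'(-3.003129) = 19.050101
  x_2 = -3.003129 - (-5.059538)/19.050101 = -2.737538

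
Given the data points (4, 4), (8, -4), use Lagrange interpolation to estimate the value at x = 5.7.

Lagrange interpolation formula:
P(x) = Σ yᵢ × Lᵢ(x)
where Lᵢ(x) = Π_{j≠i} (x - xⱼ)/(xᵢ - xⱼ)

L_0(5.7) = (5.7 - 8)/(4 - 8) = 0.575000
L_1(5.7) = (5.7 - 4)/(8 - 4) = 0.425000

P(5.7) = 4×L_0(5.7) + (-4)×L_1(5.7)
P(5.7) = 0.600000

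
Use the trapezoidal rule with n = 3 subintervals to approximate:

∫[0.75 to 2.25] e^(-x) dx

f(x) = e^(-x)
a = 0.75, b = 2.25, n = 3
h = (b - a)/n = 0.500000

Trapezoidal rule: (h/2)[f(x₀) + 2f(x₁) + 2f(x₂) + ... + f(xₙ)]

x_0 = 0.7500, f(x_0) = 0.472367, coefficient = 1
x_1 = 1.2500, f(x_1) = 0.286505, coefficient = 2
x_2 = 1.7500, f(x_2) = 0.173774, coefficient = 2
x_3 = 2.2500, f(x_3) = 0.105399, coefficient = 1

I ≈ (0.500000/2) × 1.498323 = 0.374581
Exact value: 0.366967
Error: 0.007613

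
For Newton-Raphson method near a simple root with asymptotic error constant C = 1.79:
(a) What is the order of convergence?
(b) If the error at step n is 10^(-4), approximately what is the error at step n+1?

(a) Newton-Raphson has quadratic (order 2) convergence near simple roots.
    This means |e_{n+1}| ≈ C|e_n|².

(b) With |e_n| = 10^(-4) and C = 1.79:
    |e_{n+1}| ≈ 1.79 × (10^(-4))² = 1.79 × 10^(-8)

(a) 2 (quadratic); (b) |e_{n+1}| ≈ 1.790e-08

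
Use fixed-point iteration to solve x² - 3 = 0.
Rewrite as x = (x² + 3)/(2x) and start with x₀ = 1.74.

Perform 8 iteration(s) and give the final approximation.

Equation: x² - 3 = 0
Fixed-point form: x = (x² + 3)/(2x)
x₀ = 1.74

x_1 = g(1.740000) = 1.732069
x_2 = g(1.732069) = 1.732051
x_3 = g(1.732051) = 1.732051
x_4 = g(1.732051) = 1.732051
x_5 = g(1.732051) = 1.732051
x_6 = g(1.732051) = 1.732051
x_7 = g(1.732051) = 1.732051
x_8 = g(1.732051) = 1.732051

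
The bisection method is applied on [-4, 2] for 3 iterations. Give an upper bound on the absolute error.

Bisection error bound: |error| ≤ (b-a)/2^n
|error| ≤ (2 - (-4))/2^3 = 6/2^3
|error| ≤ 0.7500000000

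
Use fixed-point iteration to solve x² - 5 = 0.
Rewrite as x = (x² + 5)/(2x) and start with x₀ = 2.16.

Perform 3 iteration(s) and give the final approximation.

Equation: x² - 5 = 0
Fixed-point form: x = (x² + 5)/(2x)
x₀ = 2.16

x_1 = g(2.160000) = 2.237407
x_2 = g(2.237407) = 2.236068
x_3 = g(2.236068) = 2.236068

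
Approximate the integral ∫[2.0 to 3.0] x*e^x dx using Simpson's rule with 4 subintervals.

f(x) = x*e^x
a = 2.0, b = 3.0, n = 4
h = (b - a)/n = 0.250000

Simpson's rule: (h/3)[f(x₀) + 4f(x₁) + 2f(x₂) + ... + f(xₙ)]

x_0 = 2.0000, f(x_0) = 14.778112, coefficient = 1
x_1 = 2.2500, f(x_1) = 21.347406, coefficient = 4
x_2 = 2.5000, f(x_2) = 30.456235, coefficient = 2
x_3 = 2.7500, f(x_3) = 43.017238, coefficient = 4
x_4 = 3.0000, f(x_4) = 60.256611, coefficient = 1

I ≈ (0.250000/3) × 393.405766 = 32.783814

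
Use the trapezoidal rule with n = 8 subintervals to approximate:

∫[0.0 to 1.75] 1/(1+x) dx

f(x) = 1/(1+x)
a = 0.0, b = 1.75, n = 8
h = (b - a)/n = 0.218750

Trapezoidal rule: (h/2)[f(x₀) + 2f(x₁) + 2f(x₂) + ... + f(xₙ)]

x_0 = 0.0000, f(x_0) = 1.000000, coefficient = 1
x_1 = 0.2188, f(x_1) = 0.820513, coefficient = 2
x_2 = 0.4375, f(x_2) = 0.695652, coefficient = 2
x_3 = 0.6562, f(x_3) = 0.603774, coefficient = 2
x_4 = 0.8750, f(x_4) = 0.533333, coefficient = 2
x_5 = 1.0938, f(x_5) = 0.477612, coefficient = 2
x_6 = 1.3125, f(x_6) = 0.432432, coefficient = 2
x_7 = 1.5312, f(x_7) = 0.395062, coefficient = 2
x_8 = 1.7500, f(x_8) = 0.363636, coefficient = 1

I ≈ (0.218750/2) × 9.280392 = 1.015043
Exact value: 1.011601
Error: 0.003442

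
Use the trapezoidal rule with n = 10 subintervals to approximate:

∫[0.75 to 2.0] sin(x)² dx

f(x) = sin(x)²
a = 0.75, b = 2.0, n = 10
h = (b - a)/n = 0.125000

Trapezoidal rule: (h/2)[f(x₀) + 2f(x₁) + 2f(x₂) + ... + f(xₙ)]

x_0 = 0.7500, f(x_0) = 0.464631, coefficient = 1
x_1 = 0.8750, f(x_1) = 0.589123, coefficient = 2
x_2 = 1.0000, f(x_2) = 0.708073, coefficient = 2
x_3 = 1.1250, f(x_3) = 0.814087, coefficient = 2
x_4 = 1.2500, f(x_4) = 0.900572, coefficient = 2
x_5 = 1.3750, f(x_5) = 0.962151, coefficient = 2
x_6 = 1.5000, f(x_6) = 0.994996, coefficient = 2
x_7 = 1.6250, f(x_7) = 0.997065, coefficient = 2
x_8 = 1.7500, f(x_8) = 0.968228, coefficient = 2
x_9 = 1.8750, f(x_9) = 0.910280, coefficient = 2
x_10 = 2.0000, f(x_10) = 0.826822, coefficient = 1

I ≈ (0.125000/2) × 16.980604 = 1.061288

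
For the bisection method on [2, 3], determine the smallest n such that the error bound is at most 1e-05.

We need (b-a)/2^n ≤ 1e-05
(3 - 2)/2^n ≤ 1e-05
1/2^n ≤ 1e-05
2^n ≥ 100000
n ≥ log₂(100000) = 16.61
n ≥ 17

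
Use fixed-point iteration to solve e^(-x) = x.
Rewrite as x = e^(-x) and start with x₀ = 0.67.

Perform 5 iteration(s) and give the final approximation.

Equation: e^(-x) = x
Fixed-point form: x = e^(-x)
x₀ = 0.67

x_1 = g(0.670000) = 0.511709
x_2 = g(0.511709) = 0.599470
x_3 = g(0.599470) = 0.549102
x_4 = g(0.549102) = 0.577468
x_5 = g(0.577468) = 0.561318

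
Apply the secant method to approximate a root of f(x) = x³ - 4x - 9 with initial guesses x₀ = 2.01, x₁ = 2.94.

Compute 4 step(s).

f(x) = x³ - 4x - 9
x₀ = 2.01, x₁ = 2.94

Secant formula: x_{n+1} = x_n - f(x_n)(x_n - x_{n-1})/(f(x_n) - f(x_{n-1}))

Iteration 1:
  f(2.010000) = -8.919399
  f(2.940000) = 4.652184
  x_2 = 2.940000 - 4.652184×(2.940000 - 2.010000)/(4.652184 - (-8.919399))
       = 2.621207
Iteration 2:
  f(2.940000) = 4.652184
  f(2.621207) = -1.475239
  x_3 = 2.621207 - (-1.475239)×(2.621207 - 2.940000)/(-1.475239 - 4.652184)
       = 2.697959
Iteration 3:
  f(2.621207) = -1.475239
  f(2.697959) = -0.153433
  x_4 = 2.697959 - (-0.153433)×(2.697959 - 2.621207)/(-0.153433 - (-1.475239))
       = 2.706869
Iteration 4:
  f(2.697959) = -0.153433
  f(2.706869) = 0.006125
  x_5 = 2.706869 - 0.006125×(2.706869 - 2.697959)/(0.006125 - (-0.153433))
       = 2.706527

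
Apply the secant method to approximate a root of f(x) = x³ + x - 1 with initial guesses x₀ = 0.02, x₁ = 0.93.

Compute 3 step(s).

f(x) = x³ + x - 1
x₀ = 0.02, x₁ = 0.93

Secant formula: x_{n+1} = x_n - f(x_n)(x_n - x_{n-1})/(f(x_n) - f(x_{n-1}))

Iteration 1:
  f(0.020000) = -0.979992
  f(0.930000) = 0.734357
  x_2 = 0.930000 - 0.734357×(0.930000 - 0.020000)/(0.734357 - (-0.979992))
       = 0.540193
Iteration 2:
  f(0.930000) = 0.734357
  f(0.540193) = -0.302174
  x_3 = 0.540193 - (-0.302174)×(0.540193 - 0.930000)/(-0.302174 - 0.734357)
       = 0.653831
Iteration 3:
  f(0.540193) = -0.302174
  f(0.653831) = -0.066659
  x_4 = 0.653831 - (-0.066659)×(0.653831 - 0.540193)/(-0.066659 - (-0.302174))
       = 0.685995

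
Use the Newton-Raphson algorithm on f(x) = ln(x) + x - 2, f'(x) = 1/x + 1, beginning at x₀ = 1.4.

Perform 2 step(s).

f(x) = ln(x) + x - 2
f'(x) = 1/x + 1
x₀ = 1.4

Newton-Raphson formula: x_{n+1} = x_n - f(x_n)/f'(x_n)

Iteration 1:
  f(1.400000) = -0.263528
  f'(1.400000) = 1.714286
  x_1 = 1.400000 - (-0.263528)/1.714286 = 1.553725
Iteration 2:
  f(1.553725) = -0.005621
  f'(1.553725) = 1.643615
  x_2 = 1.553725 - (-0.005621)/1.643615 = 1.557144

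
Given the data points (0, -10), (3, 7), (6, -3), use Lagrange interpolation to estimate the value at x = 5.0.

Lagrange interpolation formula:
P(x) = Σ yᵢ × Lᵢ(x)
where Lᵢ(x) = Π_{j≠i} (x - xⱼ)/(xᵢ - xⱼ)

L_0(5.0) = (5.0 - 3)/(0 - 3) × (5.0 - 6)/(0 - 6) = -0.111111
L_1(5.0) = (5.0 - 0)/(3 - 0) × (5.0 - 6)/(3 - 6) = 0.555556
L_2(5.0) = (5.0 - 0)/(6 - 0) × (5.0 - 3)/(6 - 3) = 0.555556

P(5.0) = (-10)×L_0(5.0) + 7×L_1(5.0) + (-3)×L_2(5.0)
P(5.0) = 3.333333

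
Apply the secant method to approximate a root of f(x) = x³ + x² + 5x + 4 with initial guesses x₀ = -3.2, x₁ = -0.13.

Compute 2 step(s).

f(x) = x³ + x² + 5x + 4
x₀ = -3.2, x₁ = -0.13

Secant formula: x_{n+1} = x_n - f(x_n)(x_n - x_{n-1})/(f(x_n) - f(x_{n-1}))

Iteration 1:
  f(-3.200000) = -34.528000
  f(-0.130000) = 3.364703
  x_2 = -0.130000 - 3.364703×(-0.130000 - (-3.200000))/(3.364703 - (-34.528000))
       = -0.402602
Iteration 2:
  f(-0.130000) = 3.364703
  f(-0.402602) = 2.083820
  x_3 = -0.402602 - 2.083820×(-0.402602 - (-0.130000))/(2.083820 - 3.364703)
       = -0.846089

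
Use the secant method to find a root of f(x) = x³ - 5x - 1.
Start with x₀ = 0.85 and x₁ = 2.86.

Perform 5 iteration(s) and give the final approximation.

f(x) = x³ - 5x - 1
x₀ = 0.85, x₁ = 2.86

Secant formula: x_{n+1} = x_n - f(x_n)(x_n - x_{n-1})/(f(x_n) - f(x_{n-1}))

Iteration 1:
  f(0.850000) = -4.635875
  f(2.860000) = 8.093656
  x_2 = 2.860000 - 8.093656×(2.860000 - 0.850000)/(8.093656 - (-4.635875))
       = 1.582007
Iteration 2:
  f(2.860000) = 8.093656
  f(1.582007) = -4.950672
  x_3 = 1.582007 - (-4.950672)×(1.582007 - 2.860000)/(-4.950672 - 8.093656)
       = 2.067040
Iteration 3:
  f(1.582007) = -4.950672
  f(2.067040) = -2.503454
  x_4 = 2.067040 - (-2.503454)×(2.067040 - 1.582007)/(-2.503454 - (-4.950672))
       = 2.563218
Iteration 4:
  f(2.067040) = -2.503454
  f(2.563218) = 3.024477
  x_5 = 2.563218 - 3.024477×(2.563218 - 2.067040)/(3.024477 - (-2.503454))
       = 2.291746
Iteration 5:
  f(2.563218) = 3.024477
  f(2.291746) = -0.422253
  x_6 = 2.291746 - (-0.422253)×(2.291746 - 2.563218)/(-0.422253 - 3.024477)
       = 2.325003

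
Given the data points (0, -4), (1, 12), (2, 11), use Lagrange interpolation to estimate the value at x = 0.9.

Lagrange interpolation formula:
P(x) = Σ yᵢ × Lᵢ(x)
where Lᵢ(x) = Π_{j≠i} (x - xⱼ)/(xᵢ - xⱼ)

L_0(0.9) = (0.9 - 1)/(0 - 1) × (0.9 - 2)/(0 - 2) = 0.055000
L_1(0.9) = (0.9 - 0)/(1 - 0) × (0.9 - 2)/(1 - 2) = 0.990000
L_2(0.9) = (0.9 - 0)/(2 - 0) × (0.9 - 1)/(2 - 1) = -0.045000

P(0.9) = (-4)×L_0(0.9) + 12×L_1(0.9) + 11×L_2(0.9)
P(0.9) = 11.165000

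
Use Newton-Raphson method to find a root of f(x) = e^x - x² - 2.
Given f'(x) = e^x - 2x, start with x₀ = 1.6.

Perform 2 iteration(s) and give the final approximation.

f(x) = e^x - x² - 2
f'(x) = e^x - 2x
x₀ = 1.6

Newton-Raphson formula: x_{n+1} = x_n - f(x_n)/f'(x_n)

Iteration 1:
  f(1.600000) = 0.393032
  f'(1.600000) = 1.753032
  x_1 = 1.600000 - 0.393032/1.753032 = 1.375799
Iteration 2:
  f(1.375799) = 0.065415
  f'(1.375799) = 1.206639
  x_2 = 1.375799 - 0.065415/1.206639 = 1.321586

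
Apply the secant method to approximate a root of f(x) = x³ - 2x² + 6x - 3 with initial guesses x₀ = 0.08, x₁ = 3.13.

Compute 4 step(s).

f(x) = x³ - 2x² + 6x - 3
x₀ = 0.08, x₁ = 3.13

Secant formula: x_{n+1} = x_n - f(x_n)(x_n - x_{n-1})/(f(x_n) - f(x_{n-1}))

Iteration 1:
  f(0.080000) = -2.532288
  f(3.130000) = 26.850497
  x_2 = 3.130000 - 26.850497×(3.130000 - 0.080000)/(26.850497 - (-2.532288))
       = 0.342857
Iteration 2:
  f(3.130000) = 26.850497
  f(0.342857) = -1.137655
  x_3 = 0.342857 - (-1.137655)×(0.342857 - 3.130000)/(-1.137655 - 26.850497)
       = 0.456148
Iteration 3:
  f(0.342857) = -1.137655
  f(0.456148) = -0.584341
  x_4 = 0.456148 - (-0.584341)×(0.456148 - 0.342857)/(-0.584341 - (-1.137655))
       = 0.575792
Iteration 4:
  f(0.456148) = -0.584341
  f(0.575792) = -0.017424
  x_5 = 0.575792 - (-0.017424)×(0.575792 - 0.456148)/(-0.017424 - (-0.584341))
       = 0.579469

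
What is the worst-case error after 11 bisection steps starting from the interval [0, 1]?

Bisection error bound: |error| ≤ (b-a)/2^n
|error| ≤ (1 - 0)/2^11 = 1/2^11
|error| ≤ 0.0004882812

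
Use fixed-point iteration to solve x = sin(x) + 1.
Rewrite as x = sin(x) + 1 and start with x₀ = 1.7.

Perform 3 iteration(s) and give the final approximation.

Equation: x = sin(x) + 1
Fixed-point form: x = sin(x) + 1
x₀ = 1.7

x_1 = g(1.700000) = 1.991665
x_2 = g(1.991665) = 1.912734
x_3 = g(1.912734) = 1.942107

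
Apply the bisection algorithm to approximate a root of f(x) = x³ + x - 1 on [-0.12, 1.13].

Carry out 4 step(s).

f(x) = x³ + x - 1
Initial interval: [-0.12, 1.13]

Iteration 1:
  c_1 = (-0.120000 + 1.130000)/2 = 0.505000
  f(c_1) = f(0.505000) = -0.366212
  f(a) × f(c) ≥ 0, new interval: [0.505000, 1.130000]
Iteration 2:
  c_2 = (0.505000 + 1.130000)/2 = 0.817500
  f(c_2) = f(0.817500) = 0.363840
  f(a) × f(c) < 0, new interval: [0.505000, 0.817500]
Iteration 3:
  c_3 = (0.505000 + 0.817500)/2 = 0.661250
  f(c_3) = f(0.661250) = -0.049617
  f(a) × f(c) ≥ 0, new interval: [0.661250, 0.817500]
Iteration 4:
  c_4 = (0.661250 + 0.817500)/2 = 0.739375
  f(c_4) = f(0.739375) = 0.143573
  f(a) × f(c) < 0, new interval: [0.661250, 0.739375]

After 4 iteration(s), the approximation is c_4 = 0.739375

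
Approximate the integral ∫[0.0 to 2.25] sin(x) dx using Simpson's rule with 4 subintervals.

f(x) = sin(x)
a = 0.0, b = 2.25, n = 4
h = (b - a)/n = 0.562500

Simpson's rule: (h/3)[f(x₀) + 4f(x₁) + 2f(x₂) + ... + f(xₙ)]

x_0 = 0.0000, f(x_0) = 0.000000, coefficient = 1
x_1 = 0.5625, f(x_1) = 0.533303, coefficient = 4
x_2 = 1.1250, f(x_2) = 0.902268, coefficient = 2
x_3 = 1.6875, f(x_3) = 0.993198, coefficient = 4
x_4 = 2.2500, f(x_4) = 0.778073, coefficient = 1

I ≈ (0.562500/3) × 8.688610 = 1.629114
Exact value: 1.628174
Error: 0.000941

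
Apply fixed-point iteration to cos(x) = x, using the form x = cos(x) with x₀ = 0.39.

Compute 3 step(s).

Equation: cos(x) = x
Fixed-point form: x = cos(x)
x₀ = 0.39

x_1 = g(0.390000) = 0.924909
x_2 = g(0.924909) = 0.601907
x_3 = g(0.601907) = 0.824257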